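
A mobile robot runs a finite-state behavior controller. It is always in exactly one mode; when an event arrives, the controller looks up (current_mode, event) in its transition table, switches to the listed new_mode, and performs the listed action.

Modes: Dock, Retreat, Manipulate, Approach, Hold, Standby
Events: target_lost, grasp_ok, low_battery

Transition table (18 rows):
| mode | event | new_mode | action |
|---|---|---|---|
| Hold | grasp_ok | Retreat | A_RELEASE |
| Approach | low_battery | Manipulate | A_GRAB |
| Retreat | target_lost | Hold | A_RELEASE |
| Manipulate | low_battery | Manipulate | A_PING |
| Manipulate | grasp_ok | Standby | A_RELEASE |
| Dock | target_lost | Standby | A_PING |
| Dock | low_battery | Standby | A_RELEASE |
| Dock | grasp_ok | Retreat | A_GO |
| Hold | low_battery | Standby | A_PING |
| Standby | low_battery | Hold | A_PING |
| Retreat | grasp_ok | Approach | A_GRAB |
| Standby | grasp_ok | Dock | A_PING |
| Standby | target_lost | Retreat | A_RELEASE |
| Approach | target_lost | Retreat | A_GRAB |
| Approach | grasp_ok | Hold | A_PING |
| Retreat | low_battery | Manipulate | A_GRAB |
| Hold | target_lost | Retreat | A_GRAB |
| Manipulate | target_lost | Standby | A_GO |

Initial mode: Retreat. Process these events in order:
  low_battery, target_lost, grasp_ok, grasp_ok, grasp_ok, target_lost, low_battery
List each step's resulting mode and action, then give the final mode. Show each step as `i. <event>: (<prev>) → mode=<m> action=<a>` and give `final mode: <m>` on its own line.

final mode: Manipulate

1. low_battery: (Retreat) → mode=Manipulate action=A_GRAB
2. target_lost: (Manipulate) → mode=Standby action=A_GO
3. grasp_ok: (Standby) → mode=Dock action=A_PING
4. grasp_ok: (Dock) → mode=Retreat action=A_GO
5. grasp_ok: (Retreat) → mode=Approach action=A_GRAB
6. target_lost: (Approach) → mode=Retreat action=A_GRAB
7. low_battery: (Retreat) → mode=Manipulate action=A_GRAB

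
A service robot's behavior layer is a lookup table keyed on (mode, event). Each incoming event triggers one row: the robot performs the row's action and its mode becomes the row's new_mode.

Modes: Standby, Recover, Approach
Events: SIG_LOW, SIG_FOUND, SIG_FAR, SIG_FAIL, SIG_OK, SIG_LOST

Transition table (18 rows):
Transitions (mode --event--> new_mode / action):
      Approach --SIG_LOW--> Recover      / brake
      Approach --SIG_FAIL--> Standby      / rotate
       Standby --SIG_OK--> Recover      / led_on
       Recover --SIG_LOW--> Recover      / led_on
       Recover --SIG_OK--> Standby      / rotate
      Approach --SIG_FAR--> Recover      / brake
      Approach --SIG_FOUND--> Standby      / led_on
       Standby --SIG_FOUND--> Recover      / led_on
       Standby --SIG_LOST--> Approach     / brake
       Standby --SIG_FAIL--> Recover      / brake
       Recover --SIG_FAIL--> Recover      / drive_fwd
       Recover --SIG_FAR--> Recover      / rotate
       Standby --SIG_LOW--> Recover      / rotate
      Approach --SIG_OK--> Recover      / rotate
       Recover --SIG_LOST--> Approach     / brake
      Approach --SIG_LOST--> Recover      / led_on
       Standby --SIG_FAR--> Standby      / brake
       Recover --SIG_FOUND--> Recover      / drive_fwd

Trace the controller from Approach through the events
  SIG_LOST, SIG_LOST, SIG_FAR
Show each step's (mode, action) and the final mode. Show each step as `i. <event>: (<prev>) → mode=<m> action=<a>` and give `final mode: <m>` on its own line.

1. SIG_LOST: (Approach) → mode=Recover action=led_on
2. SIG_LOST: (Recover) → mode=Approach action=brake
3. SIG_FAR: (Approach) → mode=Recover action=brake

final mode: Recover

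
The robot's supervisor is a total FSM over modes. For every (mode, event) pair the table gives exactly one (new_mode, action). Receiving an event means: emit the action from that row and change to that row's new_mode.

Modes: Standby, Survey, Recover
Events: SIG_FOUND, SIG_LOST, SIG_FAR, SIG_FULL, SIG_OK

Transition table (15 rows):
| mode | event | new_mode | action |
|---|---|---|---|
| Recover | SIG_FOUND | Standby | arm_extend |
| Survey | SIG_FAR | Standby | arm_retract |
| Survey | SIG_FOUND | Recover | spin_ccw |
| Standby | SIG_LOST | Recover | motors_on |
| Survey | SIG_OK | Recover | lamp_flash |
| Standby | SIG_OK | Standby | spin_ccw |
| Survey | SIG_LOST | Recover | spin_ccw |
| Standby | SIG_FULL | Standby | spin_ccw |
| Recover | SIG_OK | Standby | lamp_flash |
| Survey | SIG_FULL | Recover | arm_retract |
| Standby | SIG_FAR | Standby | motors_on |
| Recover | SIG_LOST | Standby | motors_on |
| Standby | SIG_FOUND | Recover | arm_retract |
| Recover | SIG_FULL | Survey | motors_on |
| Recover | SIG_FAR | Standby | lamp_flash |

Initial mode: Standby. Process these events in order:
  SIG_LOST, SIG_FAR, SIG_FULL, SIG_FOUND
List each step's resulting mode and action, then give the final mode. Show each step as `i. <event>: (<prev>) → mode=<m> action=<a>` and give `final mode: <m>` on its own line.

final mode: Recover

1. SIG_LOST: (Standby) → mode=Recover action=motors_on
2. SIG_FAR: (Recover) → mode=Standby action=lamp_flash
3. SIG_FULL: (Standby) → mode=Standby action=spin_ccw
4. SIG_FOUND: (Standby) → mode=Recover action=arm_retract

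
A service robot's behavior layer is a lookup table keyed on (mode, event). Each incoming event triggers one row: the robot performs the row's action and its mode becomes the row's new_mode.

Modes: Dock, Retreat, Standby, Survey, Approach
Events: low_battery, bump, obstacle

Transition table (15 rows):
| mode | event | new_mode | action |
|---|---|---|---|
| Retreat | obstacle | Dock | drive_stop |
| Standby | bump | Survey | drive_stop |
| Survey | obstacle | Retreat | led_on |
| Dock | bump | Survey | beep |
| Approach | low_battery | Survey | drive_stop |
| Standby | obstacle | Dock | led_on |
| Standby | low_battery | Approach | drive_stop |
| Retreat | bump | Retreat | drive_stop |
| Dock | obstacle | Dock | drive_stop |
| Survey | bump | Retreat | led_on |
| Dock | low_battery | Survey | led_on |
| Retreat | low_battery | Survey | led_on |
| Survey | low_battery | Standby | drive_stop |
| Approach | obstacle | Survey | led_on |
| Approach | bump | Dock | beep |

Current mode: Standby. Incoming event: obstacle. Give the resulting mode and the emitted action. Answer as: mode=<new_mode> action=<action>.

current mode = Standby; filter table to that mode:
  (Standby, bump) → (Survey, drive_stop)
  (Standby, obstacle) → (Dock, led_on)  ← event matches
  (Standby, low_battery) → (Approach, drive_stop)
event = obstacle selects (Dock, led_on)

mode=Dock action=led_on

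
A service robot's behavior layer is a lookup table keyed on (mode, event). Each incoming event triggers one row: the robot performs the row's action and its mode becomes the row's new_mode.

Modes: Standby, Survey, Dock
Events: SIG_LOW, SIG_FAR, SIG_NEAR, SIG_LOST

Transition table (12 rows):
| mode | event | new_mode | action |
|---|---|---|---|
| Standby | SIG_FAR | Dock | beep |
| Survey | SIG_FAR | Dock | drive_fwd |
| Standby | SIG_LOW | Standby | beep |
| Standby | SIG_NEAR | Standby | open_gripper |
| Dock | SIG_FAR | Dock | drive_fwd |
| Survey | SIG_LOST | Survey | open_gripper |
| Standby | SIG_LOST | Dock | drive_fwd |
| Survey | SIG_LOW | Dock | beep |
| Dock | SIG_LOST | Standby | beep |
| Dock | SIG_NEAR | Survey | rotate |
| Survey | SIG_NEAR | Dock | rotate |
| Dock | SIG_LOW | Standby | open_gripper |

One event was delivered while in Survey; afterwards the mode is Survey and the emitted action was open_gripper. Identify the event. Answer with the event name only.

SIG_LOST

try SIG_LOW: (Survey, SIG_LOW) → (Dock, beep)
try SIG_FAR: (Survey, SIG_FAR) → (Dock, drive_fwd)
try SIG_NEAR: (Survey, SIG_NEAR) → (Dock, rotate)
try SIG_LOST: (Survey, SIG_LOST) → (Survey, open_gripper)  ← matches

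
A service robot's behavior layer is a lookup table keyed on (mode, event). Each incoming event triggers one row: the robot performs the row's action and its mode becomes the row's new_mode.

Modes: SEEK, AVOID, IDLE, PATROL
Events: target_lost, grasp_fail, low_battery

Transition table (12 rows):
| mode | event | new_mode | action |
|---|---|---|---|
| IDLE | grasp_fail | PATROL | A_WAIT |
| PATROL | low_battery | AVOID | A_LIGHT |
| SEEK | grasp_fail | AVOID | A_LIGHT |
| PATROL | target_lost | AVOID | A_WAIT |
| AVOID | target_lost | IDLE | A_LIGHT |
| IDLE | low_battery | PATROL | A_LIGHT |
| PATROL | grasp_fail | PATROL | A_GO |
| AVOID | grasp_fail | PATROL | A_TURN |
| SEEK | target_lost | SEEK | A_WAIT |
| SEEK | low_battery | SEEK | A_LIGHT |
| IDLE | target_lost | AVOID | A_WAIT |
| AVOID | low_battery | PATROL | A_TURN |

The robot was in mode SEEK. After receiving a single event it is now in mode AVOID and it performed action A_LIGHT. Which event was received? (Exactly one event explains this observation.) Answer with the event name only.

try target_lost: (SEEK, target_lost) → (SEEK, A_WAIT)
try grasp_fail: (SEEK, grasp_fail) → (AVOID, A_LIGHT)  ← matches
try low_battery: (SEEK, low_battery) → (SEEK, A_LIGHT)

grasp_fail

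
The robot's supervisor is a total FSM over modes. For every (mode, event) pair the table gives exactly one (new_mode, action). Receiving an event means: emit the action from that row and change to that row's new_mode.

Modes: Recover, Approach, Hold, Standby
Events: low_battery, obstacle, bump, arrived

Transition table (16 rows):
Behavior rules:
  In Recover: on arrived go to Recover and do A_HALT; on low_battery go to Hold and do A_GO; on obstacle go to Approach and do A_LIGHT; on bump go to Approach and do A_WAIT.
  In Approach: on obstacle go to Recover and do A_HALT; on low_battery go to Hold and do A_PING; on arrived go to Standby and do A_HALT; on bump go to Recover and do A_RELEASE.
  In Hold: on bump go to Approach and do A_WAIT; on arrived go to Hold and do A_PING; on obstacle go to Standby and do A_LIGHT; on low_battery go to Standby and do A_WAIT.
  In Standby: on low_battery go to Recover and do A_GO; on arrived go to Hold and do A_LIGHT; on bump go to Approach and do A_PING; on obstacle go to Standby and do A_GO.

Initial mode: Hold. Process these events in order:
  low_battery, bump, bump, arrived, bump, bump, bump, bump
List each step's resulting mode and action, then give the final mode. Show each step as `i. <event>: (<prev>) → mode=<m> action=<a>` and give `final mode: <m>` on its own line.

final mode: Recover

1. low_battery: (Hold) → mode=Standby action=A_WAIT
2. bump: (Standby) → mode=Approach action=A_PING
3. bump: (Approach) → mode=Recover action=A_RELEASE
4. arrived: (Recover) → mode=Recover action=A_HALT
5. bump: (Recover) → mode=Approach action=A_WAIT
6. bump: (Approach) → mode=Recover action=A_RELEASE
7. bump: (Recover) → mode=Approach action=A_WAIT
8. bump: (Approach) → mode=Recover action=A_RELEASE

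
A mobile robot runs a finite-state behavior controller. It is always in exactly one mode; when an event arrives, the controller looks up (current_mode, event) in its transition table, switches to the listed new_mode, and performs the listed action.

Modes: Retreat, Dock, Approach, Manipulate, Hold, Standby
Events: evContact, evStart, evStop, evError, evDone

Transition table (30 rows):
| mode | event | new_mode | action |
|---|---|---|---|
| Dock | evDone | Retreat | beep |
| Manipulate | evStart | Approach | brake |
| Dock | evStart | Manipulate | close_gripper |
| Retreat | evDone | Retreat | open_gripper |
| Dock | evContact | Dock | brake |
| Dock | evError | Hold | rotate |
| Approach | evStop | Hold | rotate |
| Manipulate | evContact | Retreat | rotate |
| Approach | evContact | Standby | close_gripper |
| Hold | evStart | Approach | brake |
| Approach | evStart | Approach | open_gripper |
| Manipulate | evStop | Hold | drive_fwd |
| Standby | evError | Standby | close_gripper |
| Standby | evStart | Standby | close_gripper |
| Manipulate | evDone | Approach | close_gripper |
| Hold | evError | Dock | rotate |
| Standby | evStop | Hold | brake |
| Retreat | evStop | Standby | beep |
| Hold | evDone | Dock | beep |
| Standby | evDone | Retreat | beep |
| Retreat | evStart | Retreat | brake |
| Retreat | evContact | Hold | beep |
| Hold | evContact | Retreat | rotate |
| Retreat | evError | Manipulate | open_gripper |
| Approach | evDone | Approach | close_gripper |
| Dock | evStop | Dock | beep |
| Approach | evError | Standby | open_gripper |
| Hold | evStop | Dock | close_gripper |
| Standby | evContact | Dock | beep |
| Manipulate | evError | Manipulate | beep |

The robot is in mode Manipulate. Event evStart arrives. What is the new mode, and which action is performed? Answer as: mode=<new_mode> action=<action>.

mode=Approach action=brake

current mode = Manipulate; filter table to that mode:
  (Manipulate, evStart) → (Approach, brake)  ← event matches
  (Manipulate, evContact) → (Retreat, rotate)
  (Manipulate, evStop) → (Hold, drive_fwd)
  (Manipulate, evDone) → (Approach, close_gripper)
  (Manipulate, evError) → (Manipulate, beep)
event = evStart selects (Approach, brake)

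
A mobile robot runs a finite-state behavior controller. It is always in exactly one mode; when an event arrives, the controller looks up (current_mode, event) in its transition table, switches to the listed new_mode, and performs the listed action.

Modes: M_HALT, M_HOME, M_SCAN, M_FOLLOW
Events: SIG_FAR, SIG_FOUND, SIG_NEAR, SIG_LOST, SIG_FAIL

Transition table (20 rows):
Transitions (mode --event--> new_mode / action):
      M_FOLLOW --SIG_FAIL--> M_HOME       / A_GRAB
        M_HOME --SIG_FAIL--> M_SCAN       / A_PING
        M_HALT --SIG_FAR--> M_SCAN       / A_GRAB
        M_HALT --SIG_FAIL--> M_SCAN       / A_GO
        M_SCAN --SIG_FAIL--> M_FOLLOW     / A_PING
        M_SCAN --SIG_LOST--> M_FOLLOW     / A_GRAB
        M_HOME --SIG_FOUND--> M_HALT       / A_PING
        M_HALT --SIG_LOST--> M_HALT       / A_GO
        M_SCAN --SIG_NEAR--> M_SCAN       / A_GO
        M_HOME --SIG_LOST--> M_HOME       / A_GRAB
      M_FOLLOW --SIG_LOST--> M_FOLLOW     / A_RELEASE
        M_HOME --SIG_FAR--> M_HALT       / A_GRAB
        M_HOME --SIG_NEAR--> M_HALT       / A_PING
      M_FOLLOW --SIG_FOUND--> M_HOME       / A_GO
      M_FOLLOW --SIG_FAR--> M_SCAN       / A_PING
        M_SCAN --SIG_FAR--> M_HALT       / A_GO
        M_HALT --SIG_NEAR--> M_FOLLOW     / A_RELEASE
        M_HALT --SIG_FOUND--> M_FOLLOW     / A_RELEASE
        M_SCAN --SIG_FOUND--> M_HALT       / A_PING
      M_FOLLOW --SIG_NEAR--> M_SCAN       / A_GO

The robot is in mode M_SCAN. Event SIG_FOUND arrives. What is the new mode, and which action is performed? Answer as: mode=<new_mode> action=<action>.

current mode = M_SCAN; filter table to that mode:
  (M_SCAN, SIG_FAIL) → (M_FOLLOW, A_PING)
  (M_SCAN, SIG_LOST) → (M_FOLLOW, A_GRAB)
  (M_SCAN, SIG_NEAR) → (M_SCAN, A_GO)
  (M_SCAN, SIG_FAR) → (M_HALT, A_GO)
  (M_SCAN, SIG_FOUND) → (M_HALT, A_PING)  ← event matches
event = SIG_FOUND selects (M_HALT, A_PING)

mode=M_HALT action=A_PING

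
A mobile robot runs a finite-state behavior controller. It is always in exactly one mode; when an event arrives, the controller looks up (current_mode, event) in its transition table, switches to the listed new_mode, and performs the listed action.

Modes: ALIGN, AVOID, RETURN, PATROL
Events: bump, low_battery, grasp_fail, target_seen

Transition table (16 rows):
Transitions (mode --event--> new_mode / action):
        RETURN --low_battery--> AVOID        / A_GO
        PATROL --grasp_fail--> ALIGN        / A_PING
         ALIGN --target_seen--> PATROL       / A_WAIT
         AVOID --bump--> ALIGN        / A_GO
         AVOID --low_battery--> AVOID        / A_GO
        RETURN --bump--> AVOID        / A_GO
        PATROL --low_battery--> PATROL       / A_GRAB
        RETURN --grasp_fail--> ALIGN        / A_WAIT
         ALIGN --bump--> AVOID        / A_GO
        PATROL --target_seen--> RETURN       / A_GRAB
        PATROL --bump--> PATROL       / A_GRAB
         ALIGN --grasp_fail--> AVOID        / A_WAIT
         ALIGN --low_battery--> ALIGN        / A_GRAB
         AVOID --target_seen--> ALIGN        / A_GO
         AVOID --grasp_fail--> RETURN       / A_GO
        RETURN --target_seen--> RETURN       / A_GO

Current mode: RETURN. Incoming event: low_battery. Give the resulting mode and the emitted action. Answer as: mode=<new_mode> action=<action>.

current mode = RETURN; filter table to that mode:
  (RETURN, low_battery) → (AVOID, A_GO)  ← event matches
  (RETURN, bump) → (AVOID, A_GO)
  (RETURN, grasp_fail) → (ALIGN, A_WAIT)
  (RETURN, target_seen) → (RETURN, A_GO)
event = low_battery selects (AVOID, A_GO)

mode=AVOID action=A_GO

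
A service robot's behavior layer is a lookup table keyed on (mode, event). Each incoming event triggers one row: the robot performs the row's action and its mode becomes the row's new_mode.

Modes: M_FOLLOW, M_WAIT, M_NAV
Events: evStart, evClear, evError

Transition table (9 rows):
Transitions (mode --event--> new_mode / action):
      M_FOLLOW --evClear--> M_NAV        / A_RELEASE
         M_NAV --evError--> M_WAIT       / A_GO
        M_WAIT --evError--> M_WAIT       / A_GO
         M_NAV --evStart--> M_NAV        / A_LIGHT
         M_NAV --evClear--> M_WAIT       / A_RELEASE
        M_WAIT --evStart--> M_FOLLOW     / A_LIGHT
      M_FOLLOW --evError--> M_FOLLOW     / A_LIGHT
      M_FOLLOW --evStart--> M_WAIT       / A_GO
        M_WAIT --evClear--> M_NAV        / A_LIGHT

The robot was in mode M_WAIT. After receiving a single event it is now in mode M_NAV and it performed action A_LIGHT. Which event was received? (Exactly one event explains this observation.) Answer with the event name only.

evClear

try evStart: (M_WAIT, evStart) → (M_FOLLOW, A_LIGHT)
try evClear: (M_WAIT, evClear) → (M_NAV, A_LIGHT)  ← matches
try evError: (M_WAIT, evError) → (M_WAIT, A_GO)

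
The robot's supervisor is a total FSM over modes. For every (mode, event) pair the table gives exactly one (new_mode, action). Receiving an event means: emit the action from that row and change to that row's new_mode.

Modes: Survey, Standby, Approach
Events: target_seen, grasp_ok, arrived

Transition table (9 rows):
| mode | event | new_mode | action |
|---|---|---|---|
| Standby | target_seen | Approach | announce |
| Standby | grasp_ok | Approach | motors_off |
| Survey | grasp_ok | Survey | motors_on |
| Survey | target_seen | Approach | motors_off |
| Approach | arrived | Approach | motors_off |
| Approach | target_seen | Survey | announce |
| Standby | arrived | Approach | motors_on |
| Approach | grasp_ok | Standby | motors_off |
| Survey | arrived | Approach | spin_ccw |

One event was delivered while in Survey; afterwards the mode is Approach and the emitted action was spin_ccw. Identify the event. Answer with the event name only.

try target_seen: (Survey, target_seen) → (Approach, motors_off)
try grasp_ok: (Survey, grasp_ok) → (Survey, motors_on)
try arrived: (Survey, arrived) → (Approach, spin_ccw)  ← matches

arrived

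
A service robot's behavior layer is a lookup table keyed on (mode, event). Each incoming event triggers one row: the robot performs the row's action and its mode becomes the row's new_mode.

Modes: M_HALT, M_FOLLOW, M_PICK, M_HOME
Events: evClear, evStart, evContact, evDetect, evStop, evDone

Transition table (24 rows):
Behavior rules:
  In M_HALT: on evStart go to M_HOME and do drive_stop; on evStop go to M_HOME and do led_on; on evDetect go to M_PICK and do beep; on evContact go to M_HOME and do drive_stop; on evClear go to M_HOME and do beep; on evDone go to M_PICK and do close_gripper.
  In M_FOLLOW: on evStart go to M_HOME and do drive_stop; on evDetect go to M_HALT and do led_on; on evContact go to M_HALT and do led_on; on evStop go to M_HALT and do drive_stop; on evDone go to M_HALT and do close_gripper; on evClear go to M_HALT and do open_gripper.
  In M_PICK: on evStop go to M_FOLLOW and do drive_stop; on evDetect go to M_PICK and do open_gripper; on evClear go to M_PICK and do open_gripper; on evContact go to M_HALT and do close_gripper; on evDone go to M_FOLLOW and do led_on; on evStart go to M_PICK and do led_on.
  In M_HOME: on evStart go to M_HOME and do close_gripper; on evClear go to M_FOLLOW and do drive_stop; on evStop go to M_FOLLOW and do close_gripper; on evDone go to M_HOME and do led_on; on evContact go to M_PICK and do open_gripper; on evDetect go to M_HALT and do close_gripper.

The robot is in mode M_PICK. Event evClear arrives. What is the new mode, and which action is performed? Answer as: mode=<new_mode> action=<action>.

mode=M_PICK action=open_gripper

current mode = M_PICK; filter table to that mode:
  (M_PICK, evStop) → (M_FOLLOW, drive_stop)
  (M_PICK, evDetect) → (M_PICK, open_gripper)
  (M_PICK, evClear) → (M_PICK, open_gripper)  ← event matches
  (M_PICK, evContact) → (M_HALT, close_gripper)
  (M_PICK, evDone) → (M_FOLLOW, led_on)
  (M_PICK, evStart) → (M_PICK, led_on)
event = evClear selects (M_PICK, open_gripper)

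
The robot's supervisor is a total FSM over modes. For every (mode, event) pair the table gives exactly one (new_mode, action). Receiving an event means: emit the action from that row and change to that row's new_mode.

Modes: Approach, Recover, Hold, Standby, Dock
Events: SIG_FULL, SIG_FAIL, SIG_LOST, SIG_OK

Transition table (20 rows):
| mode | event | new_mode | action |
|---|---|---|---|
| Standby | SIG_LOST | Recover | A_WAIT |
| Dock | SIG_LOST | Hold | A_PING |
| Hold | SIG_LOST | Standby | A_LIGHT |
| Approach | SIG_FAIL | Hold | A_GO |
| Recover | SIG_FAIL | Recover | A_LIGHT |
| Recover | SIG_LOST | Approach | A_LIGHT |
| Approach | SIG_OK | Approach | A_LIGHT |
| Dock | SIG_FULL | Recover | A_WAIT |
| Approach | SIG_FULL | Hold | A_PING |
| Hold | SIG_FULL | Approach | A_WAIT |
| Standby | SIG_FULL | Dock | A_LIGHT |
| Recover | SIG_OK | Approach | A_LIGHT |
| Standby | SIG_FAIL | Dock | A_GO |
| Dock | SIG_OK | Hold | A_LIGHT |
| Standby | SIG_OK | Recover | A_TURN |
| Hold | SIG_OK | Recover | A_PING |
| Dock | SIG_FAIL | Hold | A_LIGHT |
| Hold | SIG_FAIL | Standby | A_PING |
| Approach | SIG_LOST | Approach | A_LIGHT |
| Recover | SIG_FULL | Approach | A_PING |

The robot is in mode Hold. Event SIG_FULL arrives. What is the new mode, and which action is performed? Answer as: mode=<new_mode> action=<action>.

mode=Approach action=A_WAIT

current mode = Hold; filter table to that mode:
  (Hold, SIG_LOST) → (Standby, A_LIGHT)
  (Hold, SIG_FULL) → (Approach, A_WAIT)  ← event matches
  (Hold, SIG_OK) → (Recover, A_PING)
  (Hold, SIG_FAIL) → (Standby, A_PING)
event = SIG_FULL selects (Approach, A_WAIT)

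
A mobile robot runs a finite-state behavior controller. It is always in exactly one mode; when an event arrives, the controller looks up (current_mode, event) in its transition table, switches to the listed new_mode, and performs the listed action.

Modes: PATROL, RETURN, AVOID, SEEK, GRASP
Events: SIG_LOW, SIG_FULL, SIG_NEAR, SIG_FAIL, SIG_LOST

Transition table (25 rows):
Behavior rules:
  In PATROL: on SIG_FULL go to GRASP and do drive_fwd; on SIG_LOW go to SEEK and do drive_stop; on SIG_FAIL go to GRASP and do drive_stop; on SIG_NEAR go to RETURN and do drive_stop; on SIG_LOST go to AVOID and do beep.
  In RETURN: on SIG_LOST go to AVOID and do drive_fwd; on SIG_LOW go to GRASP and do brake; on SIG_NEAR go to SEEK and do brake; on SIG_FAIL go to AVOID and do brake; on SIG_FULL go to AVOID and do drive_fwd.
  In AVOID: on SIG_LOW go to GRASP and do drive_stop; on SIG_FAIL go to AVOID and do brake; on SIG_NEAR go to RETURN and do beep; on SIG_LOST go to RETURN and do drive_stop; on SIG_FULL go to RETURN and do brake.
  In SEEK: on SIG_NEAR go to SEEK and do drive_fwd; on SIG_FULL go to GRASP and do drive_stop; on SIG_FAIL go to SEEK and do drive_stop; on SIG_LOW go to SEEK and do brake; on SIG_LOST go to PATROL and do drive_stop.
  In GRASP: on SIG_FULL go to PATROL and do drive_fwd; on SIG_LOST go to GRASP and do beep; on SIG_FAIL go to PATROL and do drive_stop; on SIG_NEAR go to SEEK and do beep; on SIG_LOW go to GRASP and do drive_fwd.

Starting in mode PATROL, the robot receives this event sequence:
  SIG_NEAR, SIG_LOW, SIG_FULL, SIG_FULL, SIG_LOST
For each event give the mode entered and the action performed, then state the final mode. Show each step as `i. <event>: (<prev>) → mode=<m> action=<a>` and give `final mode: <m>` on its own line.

final mode: GRASP

1. SIG_NEAR: (PATROL) → mode=RETURN action=drive_stop
2. SIG_LOW: (RETURN) → mode=GRASP action=brake
3. SIG_FULL: (GRASP) → mode=PATROL action=drive_fwd
4. SIG_FULL: (PATROL) → mode=GRASP action=drive_fwd
5. SIG_LOST: (GRASP) → mode=GRASP action=beep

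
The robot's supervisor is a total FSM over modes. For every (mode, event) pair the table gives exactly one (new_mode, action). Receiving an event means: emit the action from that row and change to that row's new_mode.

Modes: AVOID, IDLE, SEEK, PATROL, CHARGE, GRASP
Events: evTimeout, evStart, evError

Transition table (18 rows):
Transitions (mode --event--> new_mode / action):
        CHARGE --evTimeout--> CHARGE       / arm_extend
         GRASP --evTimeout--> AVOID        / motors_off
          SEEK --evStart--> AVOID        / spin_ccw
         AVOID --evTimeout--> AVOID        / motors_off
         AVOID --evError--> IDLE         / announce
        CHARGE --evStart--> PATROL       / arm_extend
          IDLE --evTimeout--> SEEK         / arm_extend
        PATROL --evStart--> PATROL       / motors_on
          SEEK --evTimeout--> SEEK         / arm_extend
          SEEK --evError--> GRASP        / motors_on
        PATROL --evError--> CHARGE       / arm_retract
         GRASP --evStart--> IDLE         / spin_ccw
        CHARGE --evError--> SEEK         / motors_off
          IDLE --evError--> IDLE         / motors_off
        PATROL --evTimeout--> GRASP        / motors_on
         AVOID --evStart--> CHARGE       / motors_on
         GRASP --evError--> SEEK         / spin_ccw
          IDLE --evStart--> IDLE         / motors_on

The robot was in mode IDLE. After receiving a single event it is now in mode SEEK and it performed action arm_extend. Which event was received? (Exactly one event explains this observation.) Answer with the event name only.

evTimeout

try evTimeout: (IDLE, evTimeout) → (SEEK, arm_extend)  ← matches
try evStart: (IDLE, evStart) → (IDLE, motors_on)
try evError: (IDLE, evError) → (IDLE, motors_off)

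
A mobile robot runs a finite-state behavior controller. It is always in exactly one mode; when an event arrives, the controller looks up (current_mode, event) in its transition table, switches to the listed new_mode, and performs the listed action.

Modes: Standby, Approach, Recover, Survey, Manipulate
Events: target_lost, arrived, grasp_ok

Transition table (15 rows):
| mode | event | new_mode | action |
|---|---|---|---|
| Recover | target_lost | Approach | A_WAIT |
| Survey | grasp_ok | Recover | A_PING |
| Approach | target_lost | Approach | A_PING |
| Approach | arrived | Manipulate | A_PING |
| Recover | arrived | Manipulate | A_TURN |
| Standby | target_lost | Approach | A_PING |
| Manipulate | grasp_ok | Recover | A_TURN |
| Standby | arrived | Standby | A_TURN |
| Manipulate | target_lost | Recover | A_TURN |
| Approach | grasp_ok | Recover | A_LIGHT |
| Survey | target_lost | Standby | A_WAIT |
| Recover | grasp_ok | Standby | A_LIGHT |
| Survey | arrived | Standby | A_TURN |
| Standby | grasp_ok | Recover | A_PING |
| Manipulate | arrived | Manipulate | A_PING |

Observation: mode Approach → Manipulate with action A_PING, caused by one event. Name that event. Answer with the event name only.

arrived

try target_lost: (Approach, target_lost) → (Approach, A_PING)
try arrived: (Approach, arrived) → (Manipulate, A_PING)  ← matches
try grasp_ok: (Approach, grasp_ok) → (Recover, A_LIGHT)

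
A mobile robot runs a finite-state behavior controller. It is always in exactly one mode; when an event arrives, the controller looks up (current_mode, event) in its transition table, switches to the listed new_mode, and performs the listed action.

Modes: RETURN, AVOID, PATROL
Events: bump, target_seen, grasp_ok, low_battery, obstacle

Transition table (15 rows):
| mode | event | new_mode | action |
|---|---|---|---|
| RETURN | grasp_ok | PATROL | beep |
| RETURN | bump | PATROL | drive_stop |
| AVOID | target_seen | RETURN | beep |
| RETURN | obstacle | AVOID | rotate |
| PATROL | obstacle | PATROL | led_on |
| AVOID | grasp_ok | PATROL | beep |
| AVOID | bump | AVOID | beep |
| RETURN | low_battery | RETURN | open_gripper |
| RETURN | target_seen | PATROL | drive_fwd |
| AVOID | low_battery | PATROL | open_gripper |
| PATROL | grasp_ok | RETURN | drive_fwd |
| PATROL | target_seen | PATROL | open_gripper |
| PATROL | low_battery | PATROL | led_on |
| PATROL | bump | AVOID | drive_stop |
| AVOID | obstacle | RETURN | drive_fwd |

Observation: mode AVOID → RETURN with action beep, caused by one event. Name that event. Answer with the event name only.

try bump: (AVOID, bump) → (AVOID, beep)
try target_seen: (AVOID, target_seen) → (RETURN, beep)  ← matches
try grasp_ok: (AVOID, grasp_ok) → (PATROL, beep)
try low_battery: (AVOID, low_battery) → (PATROL, open_gripper)
try obstacle: (AVOID, obstacle) → (RETURN, drive_fwd)

target_seen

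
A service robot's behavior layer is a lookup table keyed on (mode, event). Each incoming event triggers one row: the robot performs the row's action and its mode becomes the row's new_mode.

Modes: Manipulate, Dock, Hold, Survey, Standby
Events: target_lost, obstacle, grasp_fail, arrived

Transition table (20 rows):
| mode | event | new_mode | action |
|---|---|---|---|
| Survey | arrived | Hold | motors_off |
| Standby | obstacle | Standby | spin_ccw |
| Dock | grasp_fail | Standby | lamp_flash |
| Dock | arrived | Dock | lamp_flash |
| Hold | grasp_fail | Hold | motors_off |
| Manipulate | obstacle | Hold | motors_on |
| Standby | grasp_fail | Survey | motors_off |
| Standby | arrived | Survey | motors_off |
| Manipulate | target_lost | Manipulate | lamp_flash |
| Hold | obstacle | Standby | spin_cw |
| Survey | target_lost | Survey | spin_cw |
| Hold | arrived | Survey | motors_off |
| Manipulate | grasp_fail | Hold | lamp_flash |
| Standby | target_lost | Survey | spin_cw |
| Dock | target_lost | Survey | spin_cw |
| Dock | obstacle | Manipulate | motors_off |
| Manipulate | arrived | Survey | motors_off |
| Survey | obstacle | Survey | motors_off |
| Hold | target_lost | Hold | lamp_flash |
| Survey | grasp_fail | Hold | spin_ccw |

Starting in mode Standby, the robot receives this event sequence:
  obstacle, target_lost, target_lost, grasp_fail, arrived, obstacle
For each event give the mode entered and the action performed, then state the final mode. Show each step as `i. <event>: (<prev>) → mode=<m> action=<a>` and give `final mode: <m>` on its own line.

1. obstacle: (Standby) → mode=Standby action=spin_ccw
2. target_lost: (Standby) → mode=Survey action=spin_cw
3. target_lost: (Survey) → mode=Survey action=spin_cw
4. grasp_fail: (Survey) → mode=Hold action=spin_ccw
5. arrived: (Hold) → mode=Survey action=motors_off
6. obstacle: (Survey) → mode=Survey action=motors_off

final mode: Survey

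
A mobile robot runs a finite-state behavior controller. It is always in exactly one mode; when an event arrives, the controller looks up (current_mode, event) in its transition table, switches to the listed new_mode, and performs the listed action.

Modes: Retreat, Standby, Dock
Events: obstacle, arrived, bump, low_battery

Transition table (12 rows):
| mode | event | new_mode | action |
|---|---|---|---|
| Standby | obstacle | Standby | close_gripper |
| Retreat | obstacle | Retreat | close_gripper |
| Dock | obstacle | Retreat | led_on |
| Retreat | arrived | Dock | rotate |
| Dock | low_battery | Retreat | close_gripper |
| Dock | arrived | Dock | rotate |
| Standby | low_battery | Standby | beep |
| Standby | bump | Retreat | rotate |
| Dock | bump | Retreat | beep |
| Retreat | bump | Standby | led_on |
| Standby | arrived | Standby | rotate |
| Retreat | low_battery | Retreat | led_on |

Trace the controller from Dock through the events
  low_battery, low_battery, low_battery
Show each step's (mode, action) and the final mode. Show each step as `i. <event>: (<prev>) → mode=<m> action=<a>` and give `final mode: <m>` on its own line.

1. low_battery: (Dock) → mode=Retreat action=close_gripper
2. low_battery: (Retreat) → mode=Retreat action=led_on
3. low_battery: (Retreat) → mode=Retreat action=led_on

final mode: Retreat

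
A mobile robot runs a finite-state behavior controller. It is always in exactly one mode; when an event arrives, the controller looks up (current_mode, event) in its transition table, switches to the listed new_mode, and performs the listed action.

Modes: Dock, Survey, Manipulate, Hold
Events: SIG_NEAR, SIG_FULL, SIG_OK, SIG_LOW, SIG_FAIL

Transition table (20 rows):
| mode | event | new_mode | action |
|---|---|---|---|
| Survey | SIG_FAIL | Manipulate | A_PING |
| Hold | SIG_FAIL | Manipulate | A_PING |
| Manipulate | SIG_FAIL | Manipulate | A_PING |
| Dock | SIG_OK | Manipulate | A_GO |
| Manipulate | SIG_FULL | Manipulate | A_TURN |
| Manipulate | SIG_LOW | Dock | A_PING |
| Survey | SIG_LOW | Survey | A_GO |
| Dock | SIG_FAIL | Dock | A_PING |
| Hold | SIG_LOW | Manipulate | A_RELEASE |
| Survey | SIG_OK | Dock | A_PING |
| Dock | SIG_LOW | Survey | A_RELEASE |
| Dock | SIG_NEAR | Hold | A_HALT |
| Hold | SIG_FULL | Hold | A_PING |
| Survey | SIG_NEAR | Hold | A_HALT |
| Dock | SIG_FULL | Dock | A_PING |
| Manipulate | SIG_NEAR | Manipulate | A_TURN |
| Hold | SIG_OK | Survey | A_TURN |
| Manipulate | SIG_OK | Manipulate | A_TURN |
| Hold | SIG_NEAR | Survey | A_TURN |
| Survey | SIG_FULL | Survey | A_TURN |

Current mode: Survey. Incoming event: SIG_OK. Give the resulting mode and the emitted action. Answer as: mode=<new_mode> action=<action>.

mode=Dock action=A_PING

current mode = Survey; filter table to that mode:
  (Survey, SIG_FAIL) → (Manipulate, A_PING)
  (Survey, SIG_LOW) → (Survey, A_GO)
  (Survey, SIG_OK) → (Dock, A_PING)  ← event matches
  (Survey, SIG_NEAR) → (Hold, A_HALT)
  (Survey, SIG_FULL) → (Survey, A_TURN)
event = SIG_OK selects (Dock, A_PING)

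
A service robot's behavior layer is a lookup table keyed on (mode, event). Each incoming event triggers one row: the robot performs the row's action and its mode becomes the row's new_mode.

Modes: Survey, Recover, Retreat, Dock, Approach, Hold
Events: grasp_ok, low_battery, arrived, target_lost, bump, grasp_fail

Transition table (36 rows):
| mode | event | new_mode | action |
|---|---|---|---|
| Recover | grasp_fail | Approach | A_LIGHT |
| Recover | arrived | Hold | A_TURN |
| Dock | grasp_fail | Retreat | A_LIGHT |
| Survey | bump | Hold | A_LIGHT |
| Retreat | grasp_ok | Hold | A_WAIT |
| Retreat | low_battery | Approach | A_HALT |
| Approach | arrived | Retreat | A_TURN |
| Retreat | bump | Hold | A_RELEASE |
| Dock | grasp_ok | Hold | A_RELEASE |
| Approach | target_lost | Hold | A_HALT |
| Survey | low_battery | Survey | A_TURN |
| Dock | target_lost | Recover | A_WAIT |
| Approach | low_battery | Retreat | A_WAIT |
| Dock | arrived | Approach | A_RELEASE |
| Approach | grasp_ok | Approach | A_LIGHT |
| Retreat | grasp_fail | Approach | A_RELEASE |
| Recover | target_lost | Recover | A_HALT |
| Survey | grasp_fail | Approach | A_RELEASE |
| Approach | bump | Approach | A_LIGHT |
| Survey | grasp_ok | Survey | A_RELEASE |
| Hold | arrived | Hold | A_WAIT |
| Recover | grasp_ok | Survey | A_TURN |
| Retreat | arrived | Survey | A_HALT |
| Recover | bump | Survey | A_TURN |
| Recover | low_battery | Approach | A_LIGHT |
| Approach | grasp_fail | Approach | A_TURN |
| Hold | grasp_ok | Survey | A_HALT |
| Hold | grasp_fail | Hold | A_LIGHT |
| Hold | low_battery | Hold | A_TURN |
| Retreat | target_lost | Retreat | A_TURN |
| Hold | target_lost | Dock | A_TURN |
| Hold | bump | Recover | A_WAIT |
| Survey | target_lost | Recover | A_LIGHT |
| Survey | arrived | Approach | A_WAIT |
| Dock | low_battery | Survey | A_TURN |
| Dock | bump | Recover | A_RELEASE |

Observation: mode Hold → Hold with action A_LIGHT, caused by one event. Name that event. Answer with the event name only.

try grasp_ok: (Hold, grasp_ok) → (Survey, A_HALT)
try low_battery: (Hold, low_battery) → (Hold, A_TURN)
try arrived: (Hold, arrived) → (Hold, A_WAIT)
try target_lost: (Hold, target_lost) → (Dock, A_TURN)
try bump: (Hold, bump) → (Recover, A_WAIT)
try grasp_fail: (Hold, grasp_fail) → (Hold, A_LIGHT)  ← matches

grasp_fail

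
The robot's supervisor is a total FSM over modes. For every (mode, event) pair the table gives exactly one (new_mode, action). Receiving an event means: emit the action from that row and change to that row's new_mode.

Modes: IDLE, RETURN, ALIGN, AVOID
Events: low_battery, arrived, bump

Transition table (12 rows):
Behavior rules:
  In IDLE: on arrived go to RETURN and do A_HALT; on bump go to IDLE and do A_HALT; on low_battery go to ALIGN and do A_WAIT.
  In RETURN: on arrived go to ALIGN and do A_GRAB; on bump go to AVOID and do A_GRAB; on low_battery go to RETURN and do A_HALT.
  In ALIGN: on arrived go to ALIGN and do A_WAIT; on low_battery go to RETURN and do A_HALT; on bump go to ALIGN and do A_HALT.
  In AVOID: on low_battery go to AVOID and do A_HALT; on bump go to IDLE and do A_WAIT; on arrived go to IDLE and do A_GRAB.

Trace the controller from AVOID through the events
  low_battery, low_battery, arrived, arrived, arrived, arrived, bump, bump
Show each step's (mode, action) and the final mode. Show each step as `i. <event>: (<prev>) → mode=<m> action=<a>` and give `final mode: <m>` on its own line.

final mode: ALIGN

1. low_battery: (AVOID) → mode=AVOID action=A_HALT
2. low_battery: (AVOID) → mode=AVOID action=A_HALT
3. arrived: (AVOID) → mode=IDLE action=A_GRAB
4. arrived: (IDLE) → mode=RETURN action=A_HALT
5. arrived: (RETURN) → mode=ALIGN action=A_GRAB
6. arrived: (ALIGN) → mode=ALIGN action=A_WAIT
7. bump: (ALIGN) → mode=ALIGN action=A_HALT
8. bump: (ALIGN) → mode=ALIGN action=A_HALT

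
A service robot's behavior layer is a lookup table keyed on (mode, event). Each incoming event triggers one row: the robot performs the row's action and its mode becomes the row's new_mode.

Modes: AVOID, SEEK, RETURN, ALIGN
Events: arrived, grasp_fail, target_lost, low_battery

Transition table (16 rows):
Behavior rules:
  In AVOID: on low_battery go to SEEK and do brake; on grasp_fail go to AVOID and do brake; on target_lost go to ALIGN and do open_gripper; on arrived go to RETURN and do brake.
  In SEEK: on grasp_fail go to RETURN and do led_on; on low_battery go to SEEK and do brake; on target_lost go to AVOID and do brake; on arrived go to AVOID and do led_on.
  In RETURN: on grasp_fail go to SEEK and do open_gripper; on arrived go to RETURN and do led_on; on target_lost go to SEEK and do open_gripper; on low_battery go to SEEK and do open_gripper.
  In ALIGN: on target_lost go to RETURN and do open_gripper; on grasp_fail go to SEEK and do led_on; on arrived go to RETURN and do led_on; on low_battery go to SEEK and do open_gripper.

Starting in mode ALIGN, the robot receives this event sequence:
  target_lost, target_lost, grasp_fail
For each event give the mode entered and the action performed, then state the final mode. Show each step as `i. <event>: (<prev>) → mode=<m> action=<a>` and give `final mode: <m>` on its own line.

1. target_lost: (ALIGN) → mode=RETURN action=open_gripper
2. target_lost: (RETURN) → mode=SEEK action=open_gripper
3. grasp_fail: (SEEK) → mode=RETURN action=led_on

final mode: RETURN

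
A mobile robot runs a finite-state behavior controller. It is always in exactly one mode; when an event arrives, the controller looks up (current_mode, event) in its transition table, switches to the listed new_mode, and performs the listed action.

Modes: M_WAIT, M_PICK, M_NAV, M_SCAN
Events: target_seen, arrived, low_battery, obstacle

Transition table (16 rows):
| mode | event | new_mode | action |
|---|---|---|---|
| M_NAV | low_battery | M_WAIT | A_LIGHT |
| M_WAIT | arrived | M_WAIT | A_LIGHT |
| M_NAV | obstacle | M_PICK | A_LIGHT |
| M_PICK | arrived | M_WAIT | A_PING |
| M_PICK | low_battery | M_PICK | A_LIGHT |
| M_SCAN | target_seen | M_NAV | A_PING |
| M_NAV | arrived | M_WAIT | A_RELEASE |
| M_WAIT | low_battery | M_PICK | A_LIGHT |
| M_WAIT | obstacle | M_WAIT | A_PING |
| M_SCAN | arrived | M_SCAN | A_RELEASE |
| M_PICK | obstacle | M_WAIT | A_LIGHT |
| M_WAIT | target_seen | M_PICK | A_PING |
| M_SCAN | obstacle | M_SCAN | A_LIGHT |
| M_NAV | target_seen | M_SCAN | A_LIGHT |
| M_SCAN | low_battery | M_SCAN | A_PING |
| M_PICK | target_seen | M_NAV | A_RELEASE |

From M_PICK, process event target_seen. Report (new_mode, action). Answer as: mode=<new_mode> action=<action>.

current mode = M_PICK; filter table to that mode:
  (M_PICK, arrived) → (M_WAIT, A_PING)
  (M_PICK, low_battery) → (M_PICK, A_LIGHT)
  (M_PICK, obstacle) → (M_WAIT, A_LIGHT)
  (M_PICK, target_seen) → (M_NAV, A_RELEASE)  ← event matches
event = target_seen selects (M_NAV, A_RELEASE)

mode=M_NAV action=A_RELEASE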